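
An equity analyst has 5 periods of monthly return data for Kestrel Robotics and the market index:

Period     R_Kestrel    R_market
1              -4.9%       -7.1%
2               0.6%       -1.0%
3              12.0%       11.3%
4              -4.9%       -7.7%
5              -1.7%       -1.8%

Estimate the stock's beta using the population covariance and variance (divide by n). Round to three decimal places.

Mean R_i = (-4.9 + 0.6 + 12.0 − 4.9 − 1.7) / 5 = 0.2200%
Mean R_m = (-7.1 − 1.0 + 11.3 − 7.7 − 1.8) / 5 = -1.2600%
Σ(R_i − R̄_i)(R_m − R̄_m) = 211.9660  ⇒  Cov = 211.9660 / 5 = 42.3932
Σ(R_m − R̄_m)² = 233.6920  ⇒  Var(R_m) = 233.6920 / 5 = 46.7384
β = Cov / Var(R_m) = 42.3932 / 46.7384 = 0.9070

0.907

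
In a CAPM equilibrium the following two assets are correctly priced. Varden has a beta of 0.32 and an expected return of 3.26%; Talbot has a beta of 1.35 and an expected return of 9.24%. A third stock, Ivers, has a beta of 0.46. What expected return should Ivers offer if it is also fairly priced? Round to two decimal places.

4.07%

MRP (SML slope) = (9.24% − 3.26%) / (1.35 − 0.32) = 5.98% / 1.03 = 5.8058%
R_f (intercept) = 3.26% − 0.32 × 5.8058% = 1.4021%
E(R_Ivers) = R_f + β × MRP = 1.4021% + 0.46 × 5.8058% = 4.07%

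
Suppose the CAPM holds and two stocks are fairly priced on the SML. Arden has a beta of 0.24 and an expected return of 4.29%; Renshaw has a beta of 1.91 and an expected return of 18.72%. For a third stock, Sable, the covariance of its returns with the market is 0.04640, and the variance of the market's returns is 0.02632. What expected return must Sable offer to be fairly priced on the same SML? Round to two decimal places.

17.45%

MRP = (18.72% − 4.29%) / (1.91 − 0.24) = 8.6407%
R_f = 4.29% − 0.24 × 8.6407% = 2.2162%
β_Sable = Cov / Var(R_m) = 0.04640 / 0.02632 = 1.7629
E(R_Sable) = R_f + β × MRP = 2.2162% + 1.7629 × 8.6407% = 17.45%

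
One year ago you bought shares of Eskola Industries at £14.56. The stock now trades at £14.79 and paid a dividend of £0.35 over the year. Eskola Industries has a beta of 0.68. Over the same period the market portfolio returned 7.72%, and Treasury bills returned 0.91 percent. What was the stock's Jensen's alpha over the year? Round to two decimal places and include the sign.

-1.56%

Realised HPR = (P1 + D1 − P0) / P0 = (14.79 + 0.35 − 14.56) / 14.56 = 0.58 / 14.56 = 3.9835%
MRP = 7.72% − 0.91% = 6.81%
CAPM required = R_f + β·MRP = 0.91% + 0.68 × 6.81% = 5.5408%
α = realised − required = 3.9835% − 5.5408% = -1.56%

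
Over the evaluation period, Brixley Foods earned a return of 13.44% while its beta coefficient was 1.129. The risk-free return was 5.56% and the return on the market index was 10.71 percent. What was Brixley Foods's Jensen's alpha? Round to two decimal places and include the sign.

Market excess return = 10.71% − 5.56% = 5.15%
CAPM benchmark = R_f + β(R_m − R_f) = 5.56% + 1.129 × 5.15% = 11.37435%
α = actual − benchmark = 13.44% − 11.37435% = +2.07%

+2.07%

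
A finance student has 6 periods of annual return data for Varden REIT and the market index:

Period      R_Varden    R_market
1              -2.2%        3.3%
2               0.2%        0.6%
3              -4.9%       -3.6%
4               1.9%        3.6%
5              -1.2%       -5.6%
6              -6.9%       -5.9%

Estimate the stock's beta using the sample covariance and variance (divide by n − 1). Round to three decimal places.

0.514

Mean R_i = (-2.2 + 0.2 − 4.9 + 1.9 − 1.2 − 6.9) / 6 = -2.1833%
Mean R_m = (3.3 + 0.6 − 3.6 + 3.6 − 5.6 − 5.9) / 6 = -1.2667%
Σ(R_i − R̄_i)(R_m − R̄_m) = 48.1767  ⇒  Cov = 48.1767 / 5 = 9.6353
Σ(R_m − R̄_m)² = 93.7133  ⇒  Var(R_m) = 93.7133 / 5 = 18.7427
β = Cov / Var(R_m) = 9.6353 / 18.7427 = 0.5141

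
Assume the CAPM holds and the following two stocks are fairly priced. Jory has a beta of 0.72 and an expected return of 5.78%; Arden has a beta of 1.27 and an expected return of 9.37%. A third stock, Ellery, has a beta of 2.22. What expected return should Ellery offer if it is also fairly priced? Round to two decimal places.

MRP (SML slope) = (9.37% − 5.78%) / (1.27 − 0.72) = 3.59% / 0.55 = 6.5273%
R_f (intercept) = 5.78% − 0.72 × 6.5273% = 1.0803%
E(R_Ellery) = R_f + β × MRP = 1.0803% + 2.22 × 6.5273% = 15.57%

15.57%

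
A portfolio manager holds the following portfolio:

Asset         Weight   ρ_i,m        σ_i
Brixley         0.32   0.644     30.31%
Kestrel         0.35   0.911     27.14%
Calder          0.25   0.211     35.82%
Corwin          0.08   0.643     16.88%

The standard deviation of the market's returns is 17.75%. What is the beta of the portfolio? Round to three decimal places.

β_Brixley = 0.644 × 30.31% / 17.75% = 1.0997
β_Kestrel = 0.911 × 27.14% / 17.75% = 1.3929
β_Calder = 0.211 × 35.82% / 17.75% = 0.4258
β_Corwin = 0.643 × 16.88% / 17.75% = 0.6115
β_P = Σ w_i β_i = 0.32×1.0997 + 0.35×1.3929 + 0.25×0.4258 + 0.08×0.6115 = 0.9948

0.995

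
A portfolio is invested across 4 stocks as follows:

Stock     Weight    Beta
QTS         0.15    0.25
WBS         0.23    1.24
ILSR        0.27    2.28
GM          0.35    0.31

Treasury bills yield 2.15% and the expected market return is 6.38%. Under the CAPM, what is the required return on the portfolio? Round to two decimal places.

β_P = Σ w_i β_i = 0.15×0.25 + 0.23×1.24 + 0.27×2.28 + 0.35×0.31 = 1.0468
MRP = 6.38% − 2.15% = 4.23%
E(R_P) = R_f + β_P × MRP = 2.15% + 1.0468 × 4.23% = 6.58%

6.58%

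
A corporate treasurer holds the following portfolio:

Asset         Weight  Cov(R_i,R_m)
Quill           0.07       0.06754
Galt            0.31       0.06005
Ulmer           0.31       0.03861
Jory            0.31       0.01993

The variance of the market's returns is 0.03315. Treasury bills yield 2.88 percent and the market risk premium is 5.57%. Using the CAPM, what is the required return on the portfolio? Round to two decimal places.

β_Quill = 0.06754 / 0.03315 = 2.0374
β_Galt = 0.06005 / 0.03315 = 1.8115
β_Ulmer = 0.03861 / 0.03315 = 1.1647
β_Jory = 0.01993 / 0.03315 = 0.6012
β_P = Σ w_i β_i = 0.07×2.0374 + 0.31×1.8115 + 0.31×1.1647 + 0.31×0.6012 = 1.2516
E(R_P) = R_f + β_P × MRP = 2.88% + 1.2516 × 5.57% = 9.85%

9.85%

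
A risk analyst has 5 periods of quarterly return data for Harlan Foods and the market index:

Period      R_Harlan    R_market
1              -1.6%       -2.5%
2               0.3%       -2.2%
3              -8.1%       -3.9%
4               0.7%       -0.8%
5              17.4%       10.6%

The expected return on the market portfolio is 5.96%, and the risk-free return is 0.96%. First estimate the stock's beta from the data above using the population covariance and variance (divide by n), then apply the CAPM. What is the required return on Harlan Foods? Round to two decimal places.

8.76%

Mean R_i = (-1.6 + 0.3 − 8.1 + 0.7 + 17.4) / 5 = 1.7400%
Mean R_m = (-2.5 − 2.2 − 3.9 − 0.8 + 10.6) / 5 = 0.2400%
Σ(R_i − R̄_i)(R_m − R̄_m) = 216.7220  ⇒  Cov = 216.7220 / 5 = 43.3444
Σ(R_m − R̄_m)² = 139.0120  ⇒  Var(R_m) = 139.0120 / 5 = 27.8024
β = Cov / Var(R_m) = 43.3444 / 27.8024 = 1.5590
MRP = 5.96% − 0.96% = 5.00%
E(R) = R_f + β × MRP = 0.96% + 1.5590 × 5.00% = 8.76%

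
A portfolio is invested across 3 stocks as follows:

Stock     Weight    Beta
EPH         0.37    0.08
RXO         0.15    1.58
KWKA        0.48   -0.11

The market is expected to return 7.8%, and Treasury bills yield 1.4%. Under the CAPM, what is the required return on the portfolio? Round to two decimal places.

β_P = Σ w_i β_i = 0.37×0.08 + 0.15×1.58 + 0.48×-0.11 = 0.2138
MRP = 7.8% − 1.4% = 6.40%
E(R_P) = R_f + β_P × MRP = 1.4% + 0.2138 × 6.4% = 2.77%

2.77%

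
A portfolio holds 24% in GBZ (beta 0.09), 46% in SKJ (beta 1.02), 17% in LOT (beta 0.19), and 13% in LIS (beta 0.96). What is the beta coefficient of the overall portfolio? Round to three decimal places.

β_P = Σ w_i β_i = 0.24×0.09 + 0.46×1.02 + 0.17×0.19 + 0.13×0.96 = 0.6479

0.648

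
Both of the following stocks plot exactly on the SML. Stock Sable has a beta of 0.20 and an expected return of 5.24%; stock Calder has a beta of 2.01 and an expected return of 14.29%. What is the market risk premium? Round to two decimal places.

5.00%

Both satisfy E(R) = R_f + β·MRP, so the slope of the SML is
MRP = (14.29% − 5.24%) / (2.01 − 0.20) = 9.05% / 1.81 = 5.0000%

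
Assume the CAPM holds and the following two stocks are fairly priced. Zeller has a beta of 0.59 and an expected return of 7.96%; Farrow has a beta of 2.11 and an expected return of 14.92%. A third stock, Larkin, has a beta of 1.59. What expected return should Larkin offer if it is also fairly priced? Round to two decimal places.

MRP (SML slope) = (14.92% − 7.96%) / (2.11 − 0.59) = 6.96% / 1.52 = 4.5789%
R_f (intercept) = 7.96% − 0.59 × 4.5789% = 5.2584%
E(R_Larkin) = R_f + β × MRP = 5.2584% + 1.59 × 4.5789% = 12.54%

12.54%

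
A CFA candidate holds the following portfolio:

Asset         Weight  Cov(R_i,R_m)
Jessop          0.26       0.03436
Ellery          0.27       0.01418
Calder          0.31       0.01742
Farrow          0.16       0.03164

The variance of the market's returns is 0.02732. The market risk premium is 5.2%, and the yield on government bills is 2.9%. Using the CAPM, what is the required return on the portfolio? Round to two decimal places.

7.32%

β_Jessop = 0.03436 / 0.02732 = 1.2577
β_Ellery = 0.01418 / 0.02732 = 0.5190
β_Calder = 0.01742 / 0.02732 = 0.6376
β_Farrow = 0.03164 / 0.02732 = 1.1581
β_P = Σ w_i β_i = 0.26×1.2577 + 0.27×0.5190 + 0.31×0.6376 + 0.16×1.1581 = 0.8501
E(R_P) = R_f + β_P × MRP = 2.9% + 0.8501 × 5.2% = 7.32%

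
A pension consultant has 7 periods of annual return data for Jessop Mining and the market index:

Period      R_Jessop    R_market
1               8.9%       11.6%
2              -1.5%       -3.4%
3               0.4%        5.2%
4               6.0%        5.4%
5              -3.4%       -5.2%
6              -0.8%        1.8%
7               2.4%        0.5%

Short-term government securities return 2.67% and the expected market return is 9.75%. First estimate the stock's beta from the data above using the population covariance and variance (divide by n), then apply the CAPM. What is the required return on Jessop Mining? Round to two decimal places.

Mean R_i = (8.9 − 1.5 + 0.4 + 6.0 − 3.4 − 0.8 + 2.4) / 7 = 1.7143%
Mean R_m = (11.6 − 3.4 + 5.2 + 5.4 − 5.2 + 1.8 + 0.5) / 7 = 2.2714%
Σ(R_i − R̄_i)(R_m − R̄_m) = 133.0029  ⇒  Cov = 133.0029 / 7 = 19.0004
Σ(R_m − R̄_m)² = 196.7343  ⇒  Var(R_m) = 196.7343 / 7 = 28.1049
β = Cov / Var(R_m) = 19.0004 / 28.1049 = 0.6761
MRP = 9.75% − 2.67% = 7.08%
E(R) = R_f + β × MRP = 2.67% + 0.6761 × 7.08% = 7.46%

7.46%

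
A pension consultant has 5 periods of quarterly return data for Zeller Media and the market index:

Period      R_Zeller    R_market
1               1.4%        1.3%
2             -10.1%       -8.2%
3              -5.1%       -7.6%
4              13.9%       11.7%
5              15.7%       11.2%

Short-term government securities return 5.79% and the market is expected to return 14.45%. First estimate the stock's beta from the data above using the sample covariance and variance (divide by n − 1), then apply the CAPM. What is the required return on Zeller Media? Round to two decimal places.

15.85%

Mean R_i = (1.4 − 10.1 − 5.1 + 13.9 + 15.7) / 5 = 3.1600%
Mean R_m = (1.3 − 8.2 − 7.6 + 11.7 + 11.2) / 5 = 1.6800%
Σ(R_i − R̄_i)(R_m − R̄_m) = 435.3260  ⇒  Cov = 435.3260 / 4 = 108.8315
Σ(R_m − R̄_m)² = 374.9080  ⇒  Var(R_m) = 374.9080 / 4 = 93.7270
β = Cov / Var(R_m) = 108.8315 / 93.7270 = 1.1612
MRP = 14.45% − 5.79% = 8.66%
E(R) = R_f + β × MRP = 5.79% + 1.1612 × 8.66% = 15.85%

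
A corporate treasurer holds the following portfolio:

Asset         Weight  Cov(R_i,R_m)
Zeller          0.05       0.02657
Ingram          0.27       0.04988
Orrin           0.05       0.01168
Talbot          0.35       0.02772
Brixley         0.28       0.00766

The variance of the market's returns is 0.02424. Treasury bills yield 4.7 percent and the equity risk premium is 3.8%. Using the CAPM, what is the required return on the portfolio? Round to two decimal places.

8.97%

β_Zeller = 0.02657 / 0.02424 = 1.0961
β_Ingram = 0.04988 / 0.02424 = 2.0578
β_Orrin = 0.01168 / 0.02424 = 0.4818
β_Talbot = 0.02772 / 0.02424 = 1.1436
β_Brixley = 0.00766 / 0.02424 = 0.3160
β_P = Σ w_i β_i = 0.05×1.0961 + 0.27×2.0578 + 0.05×0.4818 + 0.35×1.1436 + 0.28×0.3160 = 1.1232
E(R_P) = R_f + β_P × MRP = 4.7% + 1.1232 × 3.8% = 8.97%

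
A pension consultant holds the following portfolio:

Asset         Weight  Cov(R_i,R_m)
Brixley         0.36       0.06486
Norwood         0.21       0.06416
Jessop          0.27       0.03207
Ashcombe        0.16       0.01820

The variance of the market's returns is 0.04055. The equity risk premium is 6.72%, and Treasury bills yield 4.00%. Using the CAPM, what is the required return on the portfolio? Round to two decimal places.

12.02%

β_Brixley = 0.06486 / 0.04055 = 1.5995
β_Norwood = 0.06416 / 0.04055 = 1.5822
β_Jessop = 0.03207 / 0.04055 = 0.7909
β_Ashcombe = 0.01820 / 0.04055 = 0.4488
β_P = Σ w_i β_i = 0.36×1.5995 + 0.21×1.5822 + 0.27×0.7909 + 0.16×0.4488 = 1.1934
E(R_P) = R_f + β_P × MRP = 4.00% + 1.1934 × 6.72% = 12.02%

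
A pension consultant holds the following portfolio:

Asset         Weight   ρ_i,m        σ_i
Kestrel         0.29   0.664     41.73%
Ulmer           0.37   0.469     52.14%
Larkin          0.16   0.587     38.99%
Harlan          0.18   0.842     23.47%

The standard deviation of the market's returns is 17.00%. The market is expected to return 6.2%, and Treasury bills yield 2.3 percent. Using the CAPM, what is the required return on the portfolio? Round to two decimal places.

β_Kestrel = 0.664 × 41.73% / 17.00% = 1.6299
β_Ulmer = 0.469 × 52.14% / 17.00% = 1.4385
β_Larkin = 0.587 × 38.99% / 17.00% = 1.3463
β_Harlan = 0.842 × 23.47% / 17.00% = 1.1625
β_P = Σ w_i β_i = 0.29×1.6299 + 0.37×1.4385 + 0.16×1.3463 + 0.18×1.1625 = 1.4296
MRP = 6.2% − 2.3% = 3.90%
E(R_P) = R_f + β_P × MRP = 2.3% + 1.4296 × 3.9% = 7.88%

7.88%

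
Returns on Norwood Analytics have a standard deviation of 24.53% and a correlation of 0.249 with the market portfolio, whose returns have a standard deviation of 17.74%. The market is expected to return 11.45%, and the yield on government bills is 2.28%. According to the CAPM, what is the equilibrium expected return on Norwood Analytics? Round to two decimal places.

β = ρ × σ_i / σ_m = 0.249 × 24.53% / 17.74% = 0.3443
MRP = 11.45% − 2.28% = 9.17%
E(R) = 2.28% + 0.3443 × 9.17% = 5.44%

5.44%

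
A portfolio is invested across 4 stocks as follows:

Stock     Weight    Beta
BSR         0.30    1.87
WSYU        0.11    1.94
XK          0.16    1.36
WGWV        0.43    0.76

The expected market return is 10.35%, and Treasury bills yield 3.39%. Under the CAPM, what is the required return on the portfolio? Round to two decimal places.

β_P = Σ w_i β_i = 0.30×1.87 + 0.11×1.94 + 0.16×1.36 + 0.43×0.76 = 1.3188
MRP = 10.35% − 3.39% = 6.96%
E(R_P) = R_f + β_P × MRP = 3.39% + 1.3188 × 6.96% = 12.57%

12.57%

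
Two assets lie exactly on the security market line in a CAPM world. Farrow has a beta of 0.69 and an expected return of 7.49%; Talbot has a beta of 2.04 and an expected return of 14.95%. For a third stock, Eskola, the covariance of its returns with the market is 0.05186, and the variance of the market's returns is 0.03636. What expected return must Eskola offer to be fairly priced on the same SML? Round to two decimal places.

11.56%

MRP = (14.95% − 7.49%) / (2.04 − 0.69) = 5.5259%
R_f = 7.49% − 0.69 × 5.5259% = 3.6771%
β_Eskola = Cov / Var(R_m) = 0.05186 / 0.03636 = 1.4263
E(R_Eskola) = R_f + β × MRP = 3.6771% + 1.4263 × 5.5259% = 11.56%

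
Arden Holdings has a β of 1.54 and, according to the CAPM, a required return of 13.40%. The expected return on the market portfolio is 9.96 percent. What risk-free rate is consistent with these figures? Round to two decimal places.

3.59%

E(R) = R_f + β(E(R_m) − R_f) = R_f(1 − β) + β·E(R_m)
13.40% = R_f × (1 − 1.54) + 1.54 × 9.96%
13.40% = R_f × -0.54 + 15.3384%
R_f = (13.40% − 15.3384%) / -0.54 = 3.59%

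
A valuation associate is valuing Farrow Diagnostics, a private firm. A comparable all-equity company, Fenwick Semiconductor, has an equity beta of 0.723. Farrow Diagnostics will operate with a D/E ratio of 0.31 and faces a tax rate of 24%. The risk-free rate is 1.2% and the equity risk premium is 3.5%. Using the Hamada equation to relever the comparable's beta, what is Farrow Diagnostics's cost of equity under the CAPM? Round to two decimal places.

β_L = β_U × [1 + (1 − t)(D/E)] = 0.723 × [1 + (1 − 0.24) × 0.31]
    = 0.723 × [1 + 0.76 × 0.31] = 0.723 × 1.2356 = 0.8933
E(R) = R_f + β_L × MRP = 1.2% + 0.8933 × 3.5% = 4.33%

4.33%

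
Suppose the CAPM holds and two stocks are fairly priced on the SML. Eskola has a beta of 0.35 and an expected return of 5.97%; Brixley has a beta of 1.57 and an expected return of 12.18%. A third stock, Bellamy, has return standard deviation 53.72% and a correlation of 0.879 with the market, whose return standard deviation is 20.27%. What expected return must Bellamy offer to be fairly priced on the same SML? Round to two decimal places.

MRP = (12.18% − 5.97%) / (1.57 − 0.35) = 5.0902%
R_f = 5.97% − 0.35 × 5.0902% = 4.1884%
β_Bellamy = ρ·σ_i/σ_m = 0.879 × 53.72 / 20.27 = 2.3295
E(R_Bellamy) = R_f + β × MRP = 4.1884% + 2.3295 × 5.0902% = 16.05%

16.05%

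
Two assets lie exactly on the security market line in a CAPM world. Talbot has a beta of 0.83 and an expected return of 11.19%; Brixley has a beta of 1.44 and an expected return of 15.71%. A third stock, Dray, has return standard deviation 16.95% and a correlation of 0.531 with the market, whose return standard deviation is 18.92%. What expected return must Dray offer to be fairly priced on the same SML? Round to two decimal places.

8.56%

MRP = (15.71% − 11.19%) / (1.44 − 0.83) = 7.4098%
R_f = 11.19% − 0.83 × 7.4098% = 5.0399%
β_Dray = ρ·σ_i/σ_m = 0.531 × 16.95 / 18.92 = 0.4757
E(R_Dray) = R_f + β × MRP = 5.0399% + 0.4757 × 7.4098% = 8.56%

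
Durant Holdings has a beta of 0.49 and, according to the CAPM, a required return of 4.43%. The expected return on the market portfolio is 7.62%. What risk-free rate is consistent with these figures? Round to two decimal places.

E(R) = R_f + β(E(R_m) − R_f) = R_f(1 − β) + β·E(R_m)
4.43% = R_f × (1 − 0.49) + 0.49 × 7.62%
4.43% = R_f × 0.51 + 3.7338%
R_f = (4.43% − 3.7338%) / 0.51 = 1.37%

1.37%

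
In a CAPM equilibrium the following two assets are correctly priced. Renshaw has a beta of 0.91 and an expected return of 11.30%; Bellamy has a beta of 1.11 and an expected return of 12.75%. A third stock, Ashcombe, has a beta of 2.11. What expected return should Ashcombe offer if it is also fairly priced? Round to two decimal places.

MRP (SML slope) = (12.75% − 11.30%) / (1.11 − 0.91) = 1.45% / 0.20 = 7.2500%
R_f (intercept) = 11.30% − 0.91 × 7.2500% = 4.7025%
E(R_Ashcombe) = R_f + β × MRP = 4.7025% + 2.11 × 7.2500% = 20.00%

20.00%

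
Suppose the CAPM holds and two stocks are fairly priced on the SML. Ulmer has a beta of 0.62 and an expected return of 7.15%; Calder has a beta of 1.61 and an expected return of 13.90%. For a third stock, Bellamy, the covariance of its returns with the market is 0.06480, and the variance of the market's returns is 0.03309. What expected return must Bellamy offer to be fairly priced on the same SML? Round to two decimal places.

MRP = (13.90% − 7.15%) / (1.61 − 0.62) = 6.8182%
R_f = 7.15% − 0.62 × 6.8182% = 2.9227%
β_Bellamy = Cov / Var(R_m) = 0.06480 / 0.03309 = 1.9583
E(R_Bellamy) = R_f + β × MRP = 2.9227% + 1.9583 × 6.8182% = 16.27%

16.27%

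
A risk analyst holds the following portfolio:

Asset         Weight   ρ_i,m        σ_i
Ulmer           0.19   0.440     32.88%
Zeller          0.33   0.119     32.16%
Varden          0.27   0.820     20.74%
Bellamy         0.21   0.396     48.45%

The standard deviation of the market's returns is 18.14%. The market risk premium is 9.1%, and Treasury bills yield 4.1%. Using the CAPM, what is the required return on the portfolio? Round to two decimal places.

10.44%

β_Ulmer = 0.440 × 32.88% / 18.14% = 0.7975
β_Zeller = 0.119 × 32.16% / 18.14% = 0.2110
β_Varden = 0.820 × 20.74% / 18.14% = 0.9375
β_Bellamy = 0.396 × 48.45% / 18.14% = 1.0577
β_P = Σ w_i β_i = 0.19×0.7975 + 0.33×0.2110 + 0.27×0.9375 + 0.21×1.0577 = 0.6964
E(R_P) = R_f + β_P × MRP = 4.1% + 0.6964 × 9.1% = 10.44%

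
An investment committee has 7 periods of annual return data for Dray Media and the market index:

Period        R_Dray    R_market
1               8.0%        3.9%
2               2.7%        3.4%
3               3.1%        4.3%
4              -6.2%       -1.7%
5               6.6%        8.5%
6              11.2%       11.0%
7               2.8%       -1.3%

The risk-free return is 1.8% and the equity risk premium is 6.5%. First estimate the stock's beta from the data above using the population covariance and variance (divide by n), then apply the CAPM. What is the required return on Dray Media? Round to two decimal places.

Mean R_i = (8.0 + 2.7 + 3.1 − 6.2 + 6.6 + 11.2 + 2.8) / 7 = 4.0286%
Mean R_m = (3.9 + 3.4 + 4.3 − 1.7 + 8.5 + 11.0 − 1.3) / 7 = 4.0143%
Σ(R_i − R̄_i)(R_m − R̄_m) = 126.7071  ⇒  Cov = 126.7071 / 7 = 18.1010
Σ(R_m − R̄_m)² = 130.2886  ⇒  Var(R_m) = 130.2886 / 7 = 18.6127
β = Cov / Var(R_m) = 18.1010 / 18.6127 = 0.9725
E(R) = R_f + β × MRP = 1.8% + 0.9725 × 6.5% = 8.12%

8.12%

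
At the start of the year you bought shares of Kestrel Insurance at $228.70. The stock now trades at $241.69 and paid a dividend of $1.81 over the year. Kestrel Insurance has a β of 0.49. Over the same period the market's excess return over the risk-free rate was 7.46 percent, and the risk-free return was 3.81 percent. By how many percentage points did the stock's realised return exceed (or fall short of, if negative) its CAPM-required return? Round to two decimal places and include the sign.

Realised HPR = (P1 + D1 − P0) / P0 = (241.69 + 1.81 − 228.70) / 228.70 = 14.80 / 228.70 = 6.4714%
CAPM required = R_f + β·MRP = 3.81% + 0.49 × 7.46% = 7.4654%
α = realised − required = 6.4714% − 7.4654% = -0.99%

-0.99%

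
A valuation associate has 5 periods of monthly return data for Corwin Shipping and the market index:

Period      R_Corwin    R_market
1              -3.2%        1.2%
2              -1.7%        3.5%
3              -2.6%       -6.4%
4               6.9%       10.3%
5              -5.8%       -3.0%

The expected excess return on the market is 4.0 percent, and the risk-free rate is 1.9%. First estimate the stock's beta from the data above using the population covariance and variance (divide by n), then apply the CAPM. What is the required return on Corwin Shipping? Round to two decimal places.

Mean R_i = (-3.2 − 1.7 − 2.6 + 6.9 − 5.8) / 5 = -1.2800%
Mean R_m = (1.2 + 3.5 − 6.4 + 10.3 − 3.0) / 5 = 1.1200%
Σ(R_i − R̄_i)(R_m − R̄_m) = 102.4880  ⇒  Cov = 102.4880 / 5 = 20.4976
Σ(R_m − R̄_m)² = 163.4680  ⇒  Var(R_m) = 163.4680 / 5 = 32.6936
β = Cov / Var(R_m) = 20.4976 / 32.6936 = 0.6270
E(R) = R_f + β × MRP = 1.9% + 0.6270 × 4.0% = 4.41%

4.41%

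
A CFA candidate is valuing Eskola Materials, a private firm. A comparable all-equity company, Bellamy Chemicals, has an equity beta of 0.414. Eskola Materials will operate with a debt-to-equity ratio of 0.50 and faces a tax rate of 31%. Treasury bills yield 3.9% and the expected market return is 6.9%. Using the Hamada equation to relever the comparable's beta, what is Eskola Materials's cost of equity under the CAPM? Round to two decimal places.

5.57%

β_L = β_U × [1 + (1 − t)(D/E)] = 0.414 × [1 + (1 − 0.31) × 0.50]
    = 0.414 × [1 + 0.69 × 0.50] = 0.414 × 1.3450 = 0.5568
MRP = 6.9% − 3.9% = 3.00%
E(R) = R_f + β_L × MRP = 3.9% + 0.5568 × 3.0% = 5.57%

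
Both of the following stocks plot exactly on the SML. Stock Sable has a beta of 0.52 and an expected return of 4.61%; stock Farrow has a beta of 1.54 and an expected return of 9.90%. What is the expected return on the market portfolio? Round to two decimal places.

7.10%

Both satisfy E(R) = R_f + β·MRP, so the slope of the SML is
MRP = (9.90% − 4.61%) / (1.54 − 0.52) = 5.29% / 1.02 = 5.1863%
R_f = E(R_Sable) − β_Sable·MRP = 4.61% − 0.52 × 5.1863% = 1.9131%
E(R_m) = R_f + MRP = 1.9131% + 5.1863% = 7.10%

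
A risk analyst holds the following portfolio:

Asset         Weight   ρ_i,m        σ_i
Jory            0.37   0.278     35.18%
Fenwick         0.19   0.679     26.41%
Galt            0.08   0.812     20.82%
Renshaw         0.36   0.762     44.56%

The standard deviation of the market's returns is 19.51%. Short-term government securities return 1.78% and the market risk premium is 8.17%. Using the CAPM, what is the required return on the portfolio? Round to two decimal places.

10.41%

β_Jory = 0.278 × 35.18% / 19.51% = 0.5013
β_Fenwick = 0.679 × 26.41% / 19.51% = 0.9191
β_Galt = 0.812 × 20.82% / 19.51% = 0.8665
β_Renshaw = 0.762 × 44.56% / 19.51% = 1.7404
β_P = Σ w_i β_i = 0.37×0.5013 + 0.19×0.9191 + 0.08×0.8665 + 0.36×1.7404 = 1.0560
E(R_P) = R_f + β_P × MRP = 1.78% + 1.0560 × 8.17% = 10.41%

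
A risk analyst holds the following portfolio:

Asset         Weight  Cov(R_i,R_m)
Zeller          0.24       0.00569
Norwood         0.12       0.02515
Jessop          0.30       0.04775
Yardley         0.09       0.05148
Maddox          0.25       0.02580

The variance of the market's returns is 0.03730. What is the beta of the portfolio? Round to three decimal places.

0.799

β_Zeller = 0.00569 / 0.03730 = 0.1525
β_Norwood = 0.02515 / 0.03730 = 0.6743
β_Jessop = 0.04775 / 0.03730 = 1.2802
β_Yardley = 0.05148 / 0.03730 = 1.3802
β_Maddox = 0.02580 / 0.03730 = 0.6917
β_P = Σ w_i β_i = 0.24×0.1525 + 0.12×0.6743 + 0.30×1.2802 + 0.09×1.3802 + 0.25×0.6917 = 0.7987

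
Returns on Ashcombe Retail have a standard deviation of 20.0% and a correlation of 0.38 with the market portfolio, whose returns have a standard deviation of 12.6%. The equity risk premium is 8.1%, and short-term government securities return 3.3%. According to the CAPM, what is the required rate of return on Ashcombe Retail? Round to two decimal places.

8.19%

β = ρ × σ_i / σ_m = 0.38 × 20.0% / 12.6% = 0.6032
E(R) = 3.3% + 0.6032 × 8.1% = 8.19%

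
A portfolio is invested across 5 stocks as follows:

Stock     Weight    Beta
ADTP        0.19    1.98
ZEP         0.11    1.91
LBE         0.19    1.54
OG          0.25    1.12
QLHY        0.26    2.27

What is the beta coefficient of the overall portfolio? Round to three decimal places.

1.749

β_P = Σ w_i β_i = 0.19×1.98 + 0.11×1.91 + 0.19×1.54 + 0.25×1.12 + 0.26×2.27 = 1.7491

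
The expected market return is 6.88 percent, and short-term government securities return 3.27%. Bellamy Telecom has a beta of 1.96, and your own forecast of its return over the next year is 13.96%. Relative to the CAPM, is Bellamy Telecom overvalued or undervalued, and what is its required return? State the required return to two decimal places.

MRP = 6.88% − 3.27% = 3.61%
Required return = R_f + β·MRP = 3.27% + 1.96 × 3.61% = 10.35%
Forecast 13.96% > required 10.35% → the stock plots above the SML → undervalued.

Undervalued; required return 10.35%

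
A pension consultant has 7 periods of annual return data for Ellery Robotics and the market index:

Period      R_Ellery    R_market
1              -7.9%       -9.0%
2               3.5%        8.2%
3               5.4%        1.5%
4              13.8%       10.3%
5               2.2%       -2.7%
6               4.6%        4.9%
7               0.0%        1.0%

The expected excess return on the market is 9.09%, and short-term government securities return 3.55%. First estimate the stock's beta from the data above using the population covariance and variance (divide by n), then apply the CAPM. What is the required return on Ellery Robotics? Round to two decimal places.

11.34%

Mean R_i = (-7.9 + 3.5 + 5.4 + 13.8 + 2.2 + 4.6 + 0.0) / 7 = 3.0857%
Mean R_m = (-9.0 + 8.2 + 1.5 + 10.3 − 2.7 + 4.9 + 1.0) / 7 = 2.0286%
Σ(R_i − R̄_i)(R_m − R̄_m) = 222.8229  ⇒  Cov = 222.8229 / 7 = 31.8318
Σ(R_m − R̄_m)² = 260.0743  ⇒  Var(R_m) = 260.0743 / 7 = 37.1535
β = Cov / Var(R_m) = 31.8318 / 37.1535 = 0.8568
E(R) = R_f + β × MRP = 3.55% + 0.8568 × 9.09% = 11.34%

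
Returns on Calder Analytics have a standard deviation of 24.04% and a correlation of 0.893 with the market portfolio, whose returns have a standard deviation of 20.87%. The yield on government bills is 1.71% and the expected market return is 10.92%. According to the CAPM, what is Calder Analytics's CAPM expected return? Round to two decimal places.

β = ρ × σ_i / σ_m = 0.893 × 24.04% / 20.87% = 1.0286
MRP = 10.92% − 1.71% = 9.21%
E(R) = 1.71% + 1.0286 × 9.21% = 11.18%

11.18%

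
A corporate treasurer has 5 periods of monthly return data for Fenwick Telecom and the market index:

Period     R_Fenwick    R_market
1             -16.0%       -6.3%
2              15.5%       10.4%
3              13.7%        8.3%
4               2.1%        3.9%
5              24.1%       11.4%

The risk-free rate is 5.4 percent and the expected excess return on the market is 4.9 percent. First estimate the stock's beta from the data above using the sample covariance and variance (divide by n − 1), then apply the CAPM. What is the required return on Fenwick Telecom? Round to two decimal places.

Mean R_i = (-16.0 + 15.5 + 13.7 + 2.1 + 24.1) / 5 = 7.8800%
Mean R_m = (-6.3 + 10.4 + 8.3 + 3.9 + 11.4) / 5 = 5.5400%
Σ(R_i − R̄_i)(R_m − R̄_m) = 440.3640  ⇒  Cov = 440.3640 / 4 = 110.0910
Σ(R_m − R̄_m)² = 208.4520  ⇒  Var(R_m) = 208.4520 / 4 = 52.1130
β = Cov / Var(R_m) = 110.0910 / 52.1130 = 2.1125
E(R) = R_f + β × MRP = 5.4% + 2.1125 × 4.9% = 15.75%

15.75%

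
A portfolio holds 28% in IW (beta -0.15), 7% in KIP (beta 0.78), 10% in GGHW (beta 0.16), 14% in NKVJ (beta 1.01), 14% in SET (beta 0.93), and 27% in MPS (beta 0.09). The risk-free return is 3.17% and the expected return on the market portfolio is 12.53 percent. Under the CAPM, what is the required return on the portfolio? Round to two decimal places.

β_P = Σ w_i β_i = 0.28×-0.15 + 0.07×0.78 + 0.10×0.16 + 0.14×1.01 + 0.14×0.93 + 0.27×0.09 = 0.3245
MRP = 12.53% − 3.17% = 9.36%
E(R_P) = R_f + β_P × MRP = 3.17% + 0.3245 × 9.36% = 6.21%

6.21%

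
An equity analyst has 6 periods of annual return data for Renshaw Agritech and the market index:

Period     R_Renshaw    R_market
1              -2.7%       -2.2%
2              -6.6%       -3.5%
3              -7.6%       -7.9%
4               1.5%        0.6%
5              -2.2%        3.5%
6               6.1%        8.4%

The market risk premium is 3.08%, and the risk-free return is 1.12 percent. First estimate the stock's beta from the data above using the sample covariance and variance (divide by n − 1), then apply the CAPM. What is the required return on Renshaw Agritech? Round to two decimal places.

3.61%

Mean R_i = (-2.7 − 6.6 − 7.6 + 1.5 − 2.2 + 6.1) / 6 = -1.9167%
Mean R_m = (-2.2 − 3.5 − 7.9 + 0.6 + 3.5 + 8.4) / 6 = -0.1833%
Σ(R_i − R̄_i)(R_m − R̄_m) = 131.4117  ⇒  Cov = 131.4117 / 5 = 26.2823
Σ(R_m − R̄_m)² = 162.4683  ⇒  Var(R_m) = 162.4683 / 5 = 32.4937
β = Cov / Var(R_m) = 26.2823 / 32.4937 = 0.8088
E(R) = R_f + β × MRP = 1.12% + 0.8088 × 3.08% = 3.61%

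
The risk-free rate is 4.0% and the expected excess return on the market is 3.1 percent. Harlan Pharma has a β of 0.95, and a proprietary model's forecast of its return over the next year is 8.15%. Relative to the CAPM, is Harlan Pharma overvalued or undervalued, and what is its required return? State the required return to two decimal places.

Undervalued; required return 6.95%

Required return = R_f + β·MRP = 4.0% + 0.95 × 3.1% = 6.95%
Forecast 8.15% > required 6.95% → the stock plots above the SML → undervalued.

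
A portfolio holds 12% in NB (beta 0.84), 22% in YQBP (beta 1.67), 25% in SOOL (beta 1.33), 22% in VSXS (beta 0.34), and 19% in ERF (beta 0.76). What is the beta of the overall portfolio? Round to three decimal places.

β_P = Σ w_i β_i = 0.12×0.84 + 0.22×1.67 + 0.25×1.33 + 0.22×0.34 + 0.19×0.76 = 1.0199

1.020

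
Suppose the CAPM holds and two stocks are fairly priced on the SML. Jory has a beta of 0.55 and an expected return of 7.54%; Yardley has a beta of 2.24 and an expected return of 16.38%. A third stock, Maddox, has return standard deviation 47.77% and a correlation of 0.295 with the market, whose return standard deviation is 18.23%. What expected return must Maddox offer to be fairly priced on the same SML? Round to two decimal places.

MRP = (16.38% − 7.54%) / (2.24 − 0.55) = 5.2308%
R_f = 7.54% − 0.55 × 5.2308% = 4.6631%
β_Maddox = ρ·σ_i/σ_m = 0.295 × 47.77 / 18.23 = 0.7730
E(R_Maddox) = R_f + β × MRP = 4.6631% + 0.7730 × 5.2308% = 8.71%

8.71%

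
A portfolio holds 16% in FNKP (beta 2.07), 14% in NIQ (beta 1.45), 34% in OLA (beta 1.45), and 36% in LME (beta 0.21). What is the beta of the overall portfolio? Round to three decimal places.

1.103

β_P = Σ w_i β_i = 0.16×2.07 + 0.14×1.45 + 0.34×1.45 + 0.36×0.21 = 1.1028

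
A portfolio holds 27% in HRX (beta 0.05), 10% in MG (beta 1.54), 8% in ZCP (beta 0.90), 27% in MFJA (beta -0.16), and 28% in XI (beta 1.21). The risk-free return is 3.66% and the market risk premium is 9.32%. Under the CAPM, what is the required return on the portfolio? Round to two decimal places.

β_P = Σ w_i β_i = 0.27×0.05 + 0.10×1.54 + 0.08×0.90 + 0.27×-0.16 + 0.28×1.21 = 0.5351
E(R_P) = R_f + β_P × MRP = 3.66% + 0.5351 × 9.32% = 8.65%

8.65%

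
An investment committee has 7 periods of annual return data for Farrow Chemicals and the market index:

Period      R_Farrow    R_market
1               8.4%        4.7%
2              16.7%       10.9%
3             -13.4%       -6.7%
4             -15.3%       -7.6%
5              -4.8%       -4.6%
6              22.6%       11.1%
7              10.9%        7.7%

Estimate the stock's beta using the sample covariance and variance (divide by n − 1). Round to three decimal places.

Mean R_i = (8.4 + 16.7 − 13.4 − 15.3 − 4.8 + 22.6 + 10.9) / 7 = 3.5857%
Mean R_m = (4.7 + 10.9 − 6.7 − 7.6 − 4.6 + 11.1 + 7.7) / 7 = 2.2143%
Σ(R_i − R̄_i)(R_m − R̄_m) = 728.8614  ⇒  Cov = 728.8614 / 6 = 121.4769
Σ(R_m − R̄_m)² = 412.8886  ⇒  Var(R_m) = 412.8886 / 6 = 68.8148
β = Cov / Var(R_m) = 121.4769 / 68.8148 = 1.7653

1.765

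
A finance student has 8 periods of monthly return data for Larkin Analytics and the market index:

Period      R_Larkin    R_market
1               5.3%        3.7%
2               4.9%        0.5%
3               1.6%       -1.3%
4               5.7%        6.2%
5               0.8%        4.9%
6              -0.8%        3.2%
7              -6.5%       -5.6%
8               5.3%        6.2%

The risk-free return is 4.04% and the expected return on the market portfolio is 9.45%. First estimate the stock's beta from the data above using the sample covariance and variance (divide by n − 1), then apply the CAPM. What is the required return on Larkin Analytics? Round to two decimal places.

8.13%

Mean R_i = (5.3 + 4.9 + 1.6 + 5.7 + 0.8 − 0.8 − 6.5 + 5.3) / 8 = 2.0375%
Mean R_m = (3.7 + 0.5 − 1.3 + 6.2 + 4.9 + 3.2 − 5.6 + 6.2) / 8 = 2.2250%
Σ(R_i − R̄_i)(R_m − R̄_m) = 89.6725  ⇒  Cov = 89.6725 / 7 = 12.8104
Σ(R_m − R̄_m)² = 118.5150  ⇒  Var(R_m) = 118.5150 / 7 = 16.9307
β = Cov / Var(R_m) = 12.8104 / 16.9307 = 0.7566
MRP = 9.45% − 4.04% = 5.41%
E(R) = R_f + β × MRP = 4.04% + 0.7566 × 5.41% = 8.13%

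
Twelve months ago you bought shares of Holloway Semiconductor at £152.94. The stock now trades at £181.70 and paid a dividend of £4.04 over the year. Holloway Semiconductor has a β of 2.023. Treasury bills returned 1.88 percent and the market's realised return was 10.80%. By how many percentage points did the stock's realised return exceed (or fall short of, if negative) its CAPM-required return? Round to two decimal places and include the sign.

Realised HPR = (P1 + D1 − P0) / P0 = (181.70 + 4.04 − 152.94) / 152.94 = 32.80 / 152.94 = 21.4463%
MRP = 10.80% − 1.88% = 8.92%
CAPM required = R_f + β·MRP = 1.88% + 2.023 × 8.92% = 19.92516%
α = realised − required = 21.4463% − 19.92516% = +1.52%

+1.52%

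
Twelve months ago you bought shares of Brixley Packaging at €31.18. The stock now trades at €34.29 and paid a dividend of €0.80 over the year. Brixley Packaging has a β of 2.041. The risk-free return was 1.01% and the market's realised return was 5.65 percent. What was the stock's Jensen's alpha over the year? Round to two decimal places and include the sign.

Realised HPR = (P1 + D1 − P0) / P0 = (34.29 + 0.80 − 31.18) / 31.18 = 3.91 / 31.18 = 12.5401%
MRP = 5.65% − 1.01% = 4.64%
CAPM required = R_f + β·MRP = 1.01% + 2.041 × 4.64% = 10.48024%
α = realised − required = 12.5401% − 10.48024% = +2.06%

+2.06%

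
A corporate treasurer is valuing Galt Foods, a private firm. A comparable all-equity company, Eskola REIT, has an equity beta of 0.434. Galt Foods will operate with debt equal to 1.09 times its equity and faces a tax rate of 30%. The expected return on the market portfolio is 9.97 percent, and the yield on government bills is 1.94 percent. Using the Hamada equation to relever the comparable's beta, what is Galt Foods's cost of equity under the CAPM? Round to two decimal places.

8.08%

β_L = β_U × [1 + (1 − t)(D/E)] = 0.434 × [1 + (1 − 0.30) × 1.09]
    = 0.434 × [1 + 0.70 × 1.09] = 0.434 × 1.7630 = 0.7651
MRP = 9.97% − 1.94% = 8.03%
E(R) = R_f + β_L × MRP = 1.94% + 0.7651 × 8.03% = 8.08%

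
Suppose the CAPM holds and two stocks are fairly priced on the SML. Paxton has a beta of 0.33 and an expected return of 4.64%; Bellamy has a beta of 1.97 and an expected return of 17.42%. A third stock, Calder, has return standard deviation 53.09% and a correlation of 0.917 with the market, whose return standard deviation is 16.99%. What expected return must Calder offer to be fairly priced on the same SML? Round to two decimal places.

24.40%

MRP = (17.42% − 4.64%) / (1.97 − 0.33) = 7.7927%
R_f = 4.64% − 0.33 × 7.7927% = 2.0684%
β_Calder = ρ·σ_i/σ_m = 0.917 × 53.09 / 16.99 = 2.8654
E(R_Calder) = R_f + β × MRP = 2.0684% + 2.8654 × 7.7927% = 24.40%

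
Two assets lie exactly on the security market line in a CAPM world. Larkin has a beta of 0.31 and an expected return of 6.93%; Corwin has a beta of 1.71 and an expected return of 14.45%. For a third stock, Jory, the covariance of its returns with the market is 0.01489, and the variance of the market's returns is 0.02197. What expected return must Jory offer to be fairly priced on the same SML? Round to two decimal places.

MRP = (14.45% − 6.93%) / (1.71 − 0.31) = 5.3714%
R_f = 6.93% − 0.31 × 5.3714% = 5.2649%
β_Jory = Cov / Var(R_m) = 0.01489 / 0.02197 = 0.6777
E(R_Jory) = R_f + β × MRP = 5.2649% + 0.6777 × 5.3714% = 8.91%

8.91%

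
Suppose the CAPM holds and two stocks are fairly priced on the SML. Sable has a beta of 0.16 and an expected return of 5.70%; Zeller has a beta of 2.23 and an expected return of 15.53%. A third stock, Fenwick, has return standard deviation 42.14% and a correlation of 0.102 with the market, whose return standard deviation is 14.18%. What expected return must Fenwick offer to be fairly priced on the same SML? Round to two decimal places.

6.38%

MRP = (15.53% − 5.70%) / (2.23 − 0.16) = 4.7488%
R_f = 5.70% − 0.16 × 4.7488% = 4.9402%
β_Fenwick = ρ·σ_i/σ_m = 0.102 × 42.14 / 14.18 = 0.3031
E(R_Fenwick) = R_f + β × MRP = 4.9402% + 0.3031 × 4.7488% = 6.38%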